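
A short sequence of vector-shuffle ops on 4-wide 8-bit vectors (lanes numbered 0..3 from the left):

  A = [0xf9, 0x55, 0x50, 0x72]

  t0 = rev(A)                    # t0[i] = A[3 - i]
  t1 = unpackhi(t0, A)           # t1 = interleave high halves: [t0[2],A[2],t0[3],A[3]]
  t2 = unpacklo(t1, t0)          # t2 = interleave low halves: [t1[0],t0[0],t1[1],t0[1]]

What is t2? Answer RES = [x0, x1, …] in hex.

→ t0 |72|50|55|f9|
→ t1 |55|50|f9|72|
→ t2 |55|72|50|50|

RES = [ 0x55  0x72  0x50  0x50 ]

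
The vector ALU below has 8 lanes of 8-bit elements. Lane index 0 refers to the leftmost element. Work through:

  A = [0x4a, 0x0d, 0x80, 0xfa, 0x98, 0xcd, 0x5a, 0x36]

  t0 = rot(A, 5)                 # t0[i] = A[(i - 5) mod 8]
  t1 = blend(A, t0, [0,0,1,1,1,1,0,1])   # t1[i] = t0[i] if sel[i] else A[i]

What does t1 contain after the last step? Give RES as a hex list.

→ t0 |fa|98|cd|5a|36|4a|0d|80|
→ t1 |4a|0d|cd|5a|36|4a|5a|80|

RES = [0x4a, 0x0d, 0xcd, 0x5a, 0x36, 0x4a, 0x5a, 0x80]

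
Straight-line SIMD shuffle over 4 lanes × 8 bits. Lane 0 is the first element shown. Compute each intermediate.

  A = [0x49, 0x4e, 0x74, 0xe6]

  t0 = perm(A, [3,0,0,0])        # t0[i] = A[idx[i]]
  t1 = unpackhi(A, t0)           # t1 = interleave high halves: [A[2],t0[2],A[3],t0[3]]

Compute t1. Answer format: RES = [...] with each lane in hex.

RES = [0x74, 0x49, 0xe6, 0x49]

  t0: e6 49 49 49
  t1: 74 49 e6 49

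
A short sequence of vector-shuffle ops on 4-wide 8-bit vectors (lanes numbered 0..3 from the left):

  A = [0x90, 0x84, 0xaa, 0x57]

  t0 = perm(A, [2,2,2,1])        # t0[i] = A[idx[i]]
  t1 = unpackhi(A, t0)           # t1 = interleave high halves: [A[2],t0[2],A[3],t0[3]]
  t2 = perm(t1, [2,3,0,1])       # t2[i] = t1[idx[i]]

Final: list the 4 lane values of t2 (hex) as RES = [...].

RES = [ 0x57  0x84  0xaa  0xaa ]

→ t0 |aa|aa|aa|84|
→ t1 |aa|aa|57|84|
→ t2 |57|84|aa|aa|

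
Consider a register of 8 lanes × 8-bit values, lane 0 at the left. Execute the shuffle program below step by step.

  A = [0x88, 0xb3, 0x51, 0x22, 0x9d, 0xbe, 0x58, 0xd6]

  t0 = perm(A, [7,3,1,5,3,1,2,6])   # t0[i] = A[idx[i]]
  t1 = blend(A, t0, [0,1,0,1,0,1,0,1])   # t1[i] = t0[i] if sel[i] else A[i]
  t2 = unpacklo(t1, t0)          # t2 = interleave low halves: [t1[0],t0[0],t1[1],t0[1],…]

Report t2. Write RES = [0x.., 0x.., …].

RES = [ 0x88  0xd6  0x22  0x22  0x51  0xb3  0xbe  0xbe ]

  t0: d6 22 b3 be 22 b3 51 58
  t1: 88 22 51 be 9d b3 58 58
  t2: 88 d6 22 22 51 b3 be be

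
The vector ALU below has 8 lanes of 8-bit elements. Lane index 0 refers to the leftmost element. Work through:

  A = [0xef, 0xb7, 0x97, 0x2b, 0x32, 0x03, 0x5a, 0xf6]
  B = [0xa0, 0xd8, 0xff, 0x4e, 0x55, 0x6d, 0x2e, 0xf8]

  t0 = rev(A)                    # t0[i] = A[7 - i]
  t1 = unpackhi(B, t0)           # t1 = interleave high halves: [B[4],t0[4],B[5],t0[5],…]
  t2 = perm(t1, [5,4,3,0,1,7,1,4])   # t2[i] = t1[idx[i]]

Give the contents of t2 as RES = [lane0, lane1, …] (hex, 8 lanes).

  t0: f6 5a 03 32 2b 97 b7 ef
  t1: 55 2b 6d 97 2e b7 f8 ef
  t2: b7 2e 97 55 2b ef 2b 2e

RES = [0xb7, 0x2e, 0x97, 0x55, 0x2b, 0xef, 0x2b, 0x2e]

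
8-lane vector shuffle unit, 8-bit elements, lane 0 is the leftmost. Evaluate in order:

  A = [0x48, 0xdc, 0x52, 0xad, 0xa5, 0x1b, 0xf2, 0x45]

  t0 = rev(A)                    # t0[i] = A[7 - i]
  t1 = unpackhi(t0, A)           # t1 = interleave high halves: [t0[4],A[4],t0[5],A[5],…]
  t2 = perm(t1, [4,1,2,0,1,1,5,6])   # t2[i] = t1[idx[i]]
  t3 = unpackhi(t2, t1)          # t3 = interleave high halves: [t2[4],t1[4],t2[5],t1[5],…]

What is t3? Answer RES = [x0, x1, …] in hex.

RES = [0xa5, 0xdc, 0xa5, 0xf2, 0xf2, 0x48, 0x48, 0x45]

t0 = [0x45, 0xf2, 0x1b, 0xa5, 0xad, 0x52, 0xdc, 0x48]
t1 = [0xad, 0xa5, 0x52, 0x1b, 0xdc, 0xf2, 0x48, 0x45]
t2 = [0xdc, 0xa5, 0x52, 0xad, 0xa5, 0xa5, 0xf2, 0x48]
t3 = [0xa5, 0xdc, 0xa5, 0xf2, 0xf2, 0x48, 0x48, 0x45]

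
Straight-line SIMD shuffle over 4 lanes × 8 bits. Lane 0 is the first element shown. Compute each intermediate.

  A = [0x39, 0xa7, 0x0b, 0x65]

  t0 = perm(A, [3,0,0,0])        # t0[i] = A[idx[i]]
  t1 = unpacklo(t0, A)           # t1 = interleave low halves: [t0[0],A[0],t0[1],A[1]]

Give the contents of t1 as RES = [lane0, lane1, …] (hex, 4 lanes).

  t0: 65 39 39 39
  t1: 65 39 39 a7

RES = [ 0x65  0x39  0x39  0xa7 ]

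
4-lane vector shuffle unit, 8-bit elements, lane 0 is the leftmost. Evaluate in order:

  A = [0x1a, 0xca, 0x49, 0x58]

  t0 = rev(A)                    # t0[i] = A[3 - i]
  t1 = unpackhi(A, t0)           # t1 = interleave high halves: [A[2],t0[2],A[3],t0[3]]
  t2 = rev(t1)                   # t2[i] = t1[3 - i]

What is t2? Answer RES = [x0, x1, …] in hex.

RES = [ 0x1a  0x58  0xca  0x49 ]

t0 = [0x58, 0x49, 0xca, 0x1a]
t1 = [0x49, 0xca, 0x58, 0x1a]
t2 = [0x1a, 0x58, 0xca, 0x49]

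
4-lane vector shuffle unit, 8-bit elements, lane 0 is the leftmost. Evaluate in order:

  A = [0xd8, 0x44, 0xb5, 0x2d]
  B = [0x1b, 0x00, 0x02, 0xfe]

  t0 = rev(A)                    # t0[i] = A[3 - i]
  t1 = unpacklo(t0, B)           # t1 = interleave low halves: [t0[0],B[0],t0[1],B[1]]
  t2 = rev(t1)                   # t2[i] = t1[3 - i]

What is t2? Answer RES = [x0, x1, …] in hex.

  t0: 2d b5 44 d8
  t1: 2d 1b b5 00
  t2: 00 b5 1b 2d

RES = [0x00, 0xb5, 0x1b, 0x2d]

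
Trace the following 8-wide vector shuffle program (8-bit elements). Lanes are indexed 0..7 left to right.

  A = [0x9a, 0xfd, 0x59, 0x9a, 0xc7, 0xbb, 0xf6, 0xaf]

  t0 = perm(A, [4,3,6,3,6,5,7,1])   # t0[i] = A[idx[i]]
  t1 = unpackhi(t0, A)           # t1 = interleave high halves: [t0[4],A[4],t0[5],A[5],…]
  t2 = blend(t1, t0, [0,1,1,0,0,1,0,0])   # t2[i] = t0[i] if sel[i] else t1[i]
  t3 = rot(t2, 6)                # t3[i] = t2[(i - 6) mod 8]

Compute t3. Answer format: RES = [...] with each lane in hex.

RES = [ 0xf6  0xbb  0xaf  0xbb  0xfd  0xaf  0xf6  0x9a ]

→ t0 |c7|9a|f6|9a|f6|bb|af|fd|
→ t1 |f6|c7|bb|bb|af|f6|fd|af|
→ t2 |f6|9a|f6|bb|af|bb|fd|af|
→ t3 |f6|bb|af|bb|fd|af|f6|9a|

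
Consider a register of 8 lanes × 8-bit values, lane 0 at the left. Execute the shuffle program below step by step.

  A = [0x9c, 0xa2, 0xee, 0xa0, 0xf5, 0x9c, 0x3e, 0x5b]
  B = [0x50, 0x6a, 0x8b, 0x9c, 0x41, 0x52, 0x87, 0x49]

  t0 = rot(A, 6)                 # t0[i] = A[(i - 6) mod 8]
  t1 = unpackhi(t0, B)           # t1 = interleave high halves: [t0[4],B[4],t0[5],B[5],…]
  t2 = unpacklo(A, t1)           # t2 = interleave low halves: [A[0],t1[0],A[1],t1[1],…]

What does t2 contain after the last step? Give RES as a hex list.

RES = [0x9c, 0x3e, 0xa2, 0x41, 0xee, 0x5b, 0xa0, 0x52]

→ t0 |ee|a0|f5|9c|3e|5b|9c|a2|
→ t1 |3e|41|5b|52|9c|87|a2|49|
→ t2 |9c|3e|a2|41|ee|5b|a0|52|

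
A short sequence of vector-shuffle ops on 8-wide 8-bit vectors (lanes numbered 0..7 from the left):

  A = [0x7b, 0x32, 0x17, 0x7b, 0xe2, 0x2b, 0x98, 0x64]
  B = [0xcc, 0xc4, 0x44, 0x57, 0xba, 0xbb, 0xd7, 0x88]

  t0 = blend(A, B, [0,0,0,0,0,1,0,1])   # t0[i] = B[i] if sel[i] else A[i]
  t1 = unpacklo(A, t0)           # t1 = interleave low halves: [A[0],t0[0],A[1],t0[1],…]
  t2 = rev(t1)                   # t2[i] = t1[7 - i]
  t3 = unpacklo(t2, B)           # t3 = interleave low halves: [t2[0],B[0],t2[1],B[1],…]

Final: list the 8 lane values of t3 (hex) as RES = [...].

RES = [ 0x7b  0xcc  0x7b  0xc4  0x17  0x44  0x17  0x57 ]

→ t0 |7b|32|17|7b|e2|bb|98|88|
→ t1 |7b|7b|32|32|17|17|7b|7b|
→ t2 |7b|7b|17|17|32|32|7b|7b|
→ t3 |7b|cc|7b|c4|17|44|17|57|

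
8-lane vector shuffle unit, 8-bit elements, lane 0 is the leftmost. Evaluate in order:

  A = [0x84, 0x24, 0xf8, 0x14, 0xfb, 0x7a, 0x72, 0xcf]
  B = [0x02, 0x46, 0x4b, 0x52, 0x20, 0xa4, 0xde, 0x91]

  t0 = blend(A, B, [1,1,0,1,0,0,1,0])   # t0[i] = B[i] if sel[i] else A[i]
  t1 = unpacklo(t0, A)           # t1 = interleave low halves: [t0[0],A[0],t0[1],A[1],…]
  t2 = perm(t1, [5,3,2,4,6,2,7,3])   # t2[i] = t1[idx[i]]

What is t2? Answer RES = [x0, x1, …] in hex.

RES = [0xf8, 0x24, 0x46, 0xf8, 0x52, 0x46, 0x14, 0x24]

  t0: 02 46 f8 52 fb 7a de cf
  t1: 02 84 46 24 f8 f8 52 14
  t2: f8 24 46 f8 52 46 14 24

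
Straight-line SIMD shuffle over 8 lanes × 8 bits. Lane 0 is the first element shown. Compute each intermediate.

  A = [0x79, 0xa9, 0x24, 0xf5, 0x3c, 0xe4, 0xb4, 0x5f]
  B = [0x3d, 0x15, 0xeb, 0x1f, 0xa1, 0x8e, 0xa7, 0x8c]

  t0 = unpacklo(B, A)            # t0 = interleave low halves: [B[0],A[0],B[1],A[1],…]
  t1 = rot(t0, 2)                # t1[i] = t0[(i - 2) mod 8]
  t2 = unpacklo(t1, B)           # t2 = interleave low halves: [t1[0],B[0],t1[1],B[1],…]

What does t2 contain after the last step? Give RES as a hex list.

  t0: 3d 79 15 a9 eb 24 1f f5
  t1: 1f f5 3d 79 15 a9 eb 24
  t2: 1f 3d f5 15 3d eb 79 1f

RES = [ 0x1f  0x3d  0xf5  0x15  0x3d  0xeb  0x79  0x1f ]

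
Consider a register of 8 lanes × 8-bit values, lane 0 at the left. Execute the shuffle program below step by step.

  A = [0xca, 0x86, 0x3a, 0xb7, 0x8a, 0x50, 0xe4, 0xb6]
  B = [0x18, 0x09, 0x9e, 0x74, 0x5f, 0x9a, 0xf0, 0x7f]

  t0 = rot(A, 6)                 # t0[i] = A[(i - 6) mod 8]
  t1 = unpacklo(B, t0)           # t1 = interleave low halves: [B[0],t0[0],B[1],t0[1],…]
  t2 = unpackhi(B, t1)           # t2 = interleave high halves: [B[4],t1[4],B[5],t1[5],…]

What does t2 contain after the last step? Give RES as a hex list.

  t0: 3a b7 8a 50 e4 b6 ca 86
  t1: 18 3a 09 b7 9e 8a 74 50
  t2: 5f 9e 9a 8a f0 74 7f 50

RES = [ 0x5f  0x9e  0x9a  0x8a  0xf0  0x74  0x7f  0x50 ]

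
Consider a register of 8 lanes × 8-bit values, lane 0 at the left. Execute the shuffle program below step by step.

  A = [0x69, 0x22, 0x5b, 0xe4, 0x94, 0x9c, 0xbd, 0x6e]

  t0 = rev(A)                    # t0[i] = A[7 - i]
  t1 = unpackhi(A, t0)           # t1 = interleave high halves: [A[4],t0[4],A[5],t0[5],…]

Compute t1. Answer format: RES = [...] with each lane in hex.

→ t0 |6e|bd|9c|94|e4|5b|22|69|
→ t1 |94|e4|9c|5b|bd|22|6e|69|

RES = [ 0x94  0xe4  0x9c  0x5b  0xbd  0x22  0x6e  0x69 ]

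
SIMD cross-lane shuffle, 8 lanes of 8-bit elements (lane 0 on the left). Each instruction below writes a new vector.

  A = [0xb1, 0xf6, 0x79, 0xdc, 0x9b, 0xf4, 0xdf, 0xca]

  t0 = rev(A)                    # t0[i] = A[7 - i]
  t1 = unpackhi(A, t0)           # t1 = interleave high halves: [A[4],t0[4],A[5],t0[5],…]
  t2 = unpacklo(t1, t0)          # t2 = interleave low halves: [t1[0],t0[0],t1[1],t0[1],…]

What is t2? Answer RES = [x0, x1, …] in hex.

t0 = [0xca, 0xdf, 0xf4, 0x9b, 0xdc, 0x79, 0xf6, 0xb1]
t1 = [0x9b, 0xdc, 0xf4, 0x79, 0xdf, 0xf6, 0xca, 0xb1]
t2 = [0x9b, 0xca, 0xdc, 0xdf, 0xf4, 0xf4, 0x79, 0x9b]

RES = [ 0x9b  0xca  0xdc  0xdf  0xf4  0xf4  0x79  0x9b ]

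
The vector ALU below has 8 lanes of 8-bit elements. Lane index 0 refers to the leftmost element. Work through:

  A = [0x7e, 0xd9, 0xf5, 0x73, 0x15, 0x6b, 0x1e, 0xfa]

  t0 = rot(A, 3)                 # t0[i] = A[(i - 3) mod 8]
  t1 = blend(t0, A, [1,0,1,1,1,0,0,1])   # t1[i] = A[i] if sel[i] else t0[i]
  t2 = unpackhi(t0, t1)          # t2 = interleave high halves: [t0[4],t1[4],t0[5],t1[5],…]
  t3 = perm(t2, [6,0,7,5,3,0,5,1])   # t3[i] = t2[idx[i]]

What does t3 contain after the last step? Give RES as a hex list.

RES = [ 0x15  0xd9  0xfa  0x73  0xf5  0xd9  0x73  0x15 ]

→ t0 |6b|1e|fa|7e|d9|f5|73|15|
→ t1 |7e|1e|f5|73|15|f5|73|fa|
→ t2 |d9|15|f5|f5|73|73|15|fa|
→ t3 |15|d9|fa|73|f5|d9|73|15|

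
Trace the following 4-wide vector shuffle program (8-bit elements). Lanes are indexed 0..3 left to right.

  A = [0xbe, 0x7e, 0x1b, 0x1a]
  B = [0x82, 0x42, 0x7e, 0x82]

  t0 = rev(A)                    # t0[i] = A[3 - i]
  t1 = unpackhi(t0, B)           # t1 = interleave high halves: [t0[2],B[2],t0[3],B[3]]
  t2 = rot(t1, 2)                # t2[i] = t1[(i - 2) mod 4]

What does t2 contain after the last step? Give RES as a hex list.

RES = [ 0xbe  0x82  0x7e  0x7e ]

→ t0 |1a|1b|7e|be|
→ t1 |7e|7e|be|82|
→ t2 |be|82|7e|7e|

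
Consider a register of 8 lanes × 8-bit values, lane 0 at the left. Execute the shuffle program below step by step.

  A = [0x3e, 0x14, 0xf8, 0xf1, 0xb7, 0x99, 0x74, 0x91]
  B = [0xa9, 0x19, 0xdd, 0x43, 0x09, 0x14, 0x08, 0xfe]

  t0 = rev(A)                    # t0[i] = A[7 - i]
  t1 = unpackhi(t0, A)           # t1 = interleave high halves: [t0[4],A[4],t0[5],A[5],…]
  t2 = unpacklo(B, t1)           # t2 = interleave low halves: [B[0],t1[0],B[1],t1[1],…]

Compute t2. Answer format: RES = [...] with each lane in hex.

RES = [0xa9, 0xf1, 0x19, 0xb7, 0xdd, 0xf8, 0x43, 0x99]

t0 = [0x91, 0x74, 0x99, 0xb7, 0xf1, 0xf8, 0x14, 0x3e]
t1 = [0xf1, 0xb7, 0xf8, 0x99, 0x14, 0x74, 0x3e, 0x91]
t2 = [0xa9, 0xf1, 0x19, 0xb7, 0xdd, 0xf8, 0x43, 0x99]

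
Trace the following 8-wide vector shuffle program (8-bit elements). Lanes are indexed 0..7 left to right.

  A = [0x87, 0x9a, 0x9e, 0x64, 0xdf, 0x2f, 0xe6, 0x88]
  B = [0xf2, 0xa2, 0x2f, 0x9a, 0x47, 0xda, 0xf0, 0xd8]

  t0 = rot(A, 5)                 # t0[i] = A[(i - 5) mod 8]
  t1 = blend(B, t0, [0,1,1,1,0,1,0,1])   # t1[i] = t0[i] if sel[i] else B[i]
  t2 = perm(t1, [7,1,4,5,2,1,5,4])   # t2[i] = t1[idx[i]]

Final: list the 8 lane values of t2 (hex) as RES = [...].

→ t0 |64|df|2f|e6|88|87|9a|9e|
→ t1 |f2|df|2f|e6|47|87|f0|9e|
→ t2 |9e|df|47|87|2f|df|87|47|

RES = [ 0x9e  0xdf  0x47  0x87  0x2f  0xdf  0x87  0x47 ]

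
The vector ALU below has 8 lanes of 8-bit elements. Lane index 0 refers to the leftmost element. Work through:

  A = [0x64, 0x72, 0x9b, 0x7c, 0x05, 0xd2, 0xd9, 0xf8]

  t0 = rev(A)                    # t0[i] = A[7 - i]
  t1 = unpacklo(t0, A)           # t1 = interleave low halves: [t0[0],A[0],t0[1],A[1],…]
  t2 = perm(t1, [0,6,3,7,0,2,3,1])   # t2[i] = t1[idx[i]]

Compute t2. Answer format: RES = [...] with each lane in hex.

RES = [ 0xf8  0x05  0x72  0x7c  0xf8  0xd9  0x72  0x64 ]

→ t0 |f8|d9|d2|05|7c|9b|72|64|
→ t1 |f8|64|d9|72|d2|9b|05|7c|
→ t2 |f8|05|72|7c|f8|d9|72|64|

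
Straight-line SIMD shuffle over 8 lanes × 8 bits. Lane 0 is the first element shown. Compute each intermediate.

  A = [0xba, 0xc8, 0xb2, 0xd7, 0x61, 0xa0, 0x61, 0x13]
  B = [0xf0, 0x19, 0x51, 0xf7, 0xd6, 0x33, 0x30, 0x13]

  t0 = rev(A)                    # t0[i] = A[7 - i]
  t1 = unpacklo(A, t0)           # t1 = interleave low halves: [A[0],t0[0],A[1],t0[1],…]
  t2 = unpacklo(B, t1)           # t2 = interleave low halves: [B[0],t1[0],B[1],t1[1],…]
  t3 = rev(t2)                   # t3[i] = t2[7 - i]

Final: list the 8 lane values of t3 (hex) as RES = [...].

RES = [ 0x61  0xf7  0xc8  0x51  0x13  0x19  0xba  0xf0 ]

t0 = [0x13, 0x61, 0xa0, 0x61, 0xd7, 0xb2, 0xc8, 0xba]
t1 = [0xba, 0x13, 0xc8, 0x61, 0xb2, 0xa0, 0xd7, 0x61]
t2 = [0xf0, 0xba, 0x19, 0x13, 0x51, 0xc8, 0xf7, 0x61]
t3 = [0x61, 0xf7, 0xc8, 0x51, 0x13, 0x19, 0xba, 0xf0]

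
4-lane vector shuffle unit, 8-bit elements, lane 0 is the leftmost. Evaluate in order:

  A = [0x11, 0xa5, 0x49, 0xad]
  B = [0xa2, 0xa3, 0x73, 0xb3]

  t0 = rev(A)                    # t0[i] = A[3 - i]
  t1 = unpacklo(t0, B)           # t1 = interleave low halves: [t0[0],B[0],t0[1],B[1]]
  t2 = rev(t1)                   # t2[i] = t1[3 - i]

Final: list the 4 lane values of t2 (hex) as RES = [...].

RES = [0xa3, 0x49, 0xa2, 0xad]

  t0: ad 49 a5 11
  t1: ad a2 49 a3
  t2: a3 49 a2 ad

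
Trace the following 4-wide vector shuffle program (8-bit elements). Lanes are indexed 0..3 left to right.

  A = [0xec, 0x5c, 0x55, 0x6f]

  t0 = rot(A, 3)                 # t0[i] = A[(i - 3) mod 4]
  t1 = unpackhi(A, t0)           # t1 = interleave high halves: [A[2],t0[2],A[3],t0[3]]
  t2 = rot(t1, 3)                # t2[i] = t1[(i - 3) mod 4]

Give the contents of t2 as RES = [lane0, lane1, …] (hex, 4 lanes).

RES = [ 0x6f  0x6f  0xec  0x55 ]

→ t0 |5c|55|6f|ec|
→ t1 |55|6f|6f|ec|
→ t2 |6f|6f|ec|55|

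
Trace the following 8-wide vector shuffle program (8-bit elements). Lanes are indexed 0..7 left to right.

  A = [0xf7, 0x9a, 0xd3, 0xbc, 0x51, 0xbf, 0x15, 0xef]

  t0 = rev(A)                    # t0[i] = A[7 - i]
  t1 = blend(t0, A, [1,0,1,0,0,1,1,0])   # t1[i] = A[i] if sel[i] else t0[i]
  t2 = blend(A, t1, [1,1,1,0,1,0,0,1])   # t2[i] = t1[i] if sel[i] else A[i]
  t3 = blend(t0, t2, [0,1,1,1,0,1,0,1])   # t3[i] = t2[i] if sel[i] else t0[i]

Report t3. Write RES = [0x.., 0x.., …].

RES = [0xef, 0x15, 0xd3, 0xbc, 0xbc, 0xbf, 0x9a, 0xf7]

t0 = [0xef, 0x15, 0xbf, 0x51, 0xbc, 0xd3, 0x9a, 0xf7]
t1 = [0xf7, 0x15, 0xd3, 0x51, 0xbc, 0xbf, 0x15, 0xf7]
t2 = [0xf7, 0x15, 0xd3, 0xbc, 0xbc, 0xbf, 0x15, 0xf7]
t3 = [0xef, 0x15, 0xd3, 0xbc, 0xbc, 0xbf, 0x9a, 0xf7]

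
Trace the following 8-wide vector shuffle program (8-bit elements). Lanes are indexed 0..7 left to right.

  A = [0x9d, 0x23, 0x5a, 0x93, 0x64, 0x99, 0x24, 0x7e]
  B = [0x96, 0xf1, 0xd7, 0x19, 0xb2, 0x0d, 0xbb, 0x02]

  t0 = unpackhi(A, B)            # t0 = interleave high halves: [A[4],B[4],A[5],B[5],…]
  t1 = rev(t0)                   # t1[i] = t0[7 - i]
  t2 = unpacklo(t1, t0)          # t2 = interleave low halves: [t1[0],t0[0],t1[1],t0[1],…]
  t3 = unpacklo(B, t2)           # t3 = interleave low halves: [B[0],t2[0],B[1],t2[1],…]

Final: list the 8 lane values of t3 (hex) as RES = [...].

RES = [0x96, 0x02, 0xf1, 0x64, 0xd7, 0x7e, 0x19, 0xb2]

  t0: 64 b2 99 0d 24 bb 7e 02
  t1: 02 7e bb 24 0d 99 b2 64
  t2: 02 64 7e b2 bb 99 24 0d
  t3: 96 02 f1 64 d7 7e 19 b2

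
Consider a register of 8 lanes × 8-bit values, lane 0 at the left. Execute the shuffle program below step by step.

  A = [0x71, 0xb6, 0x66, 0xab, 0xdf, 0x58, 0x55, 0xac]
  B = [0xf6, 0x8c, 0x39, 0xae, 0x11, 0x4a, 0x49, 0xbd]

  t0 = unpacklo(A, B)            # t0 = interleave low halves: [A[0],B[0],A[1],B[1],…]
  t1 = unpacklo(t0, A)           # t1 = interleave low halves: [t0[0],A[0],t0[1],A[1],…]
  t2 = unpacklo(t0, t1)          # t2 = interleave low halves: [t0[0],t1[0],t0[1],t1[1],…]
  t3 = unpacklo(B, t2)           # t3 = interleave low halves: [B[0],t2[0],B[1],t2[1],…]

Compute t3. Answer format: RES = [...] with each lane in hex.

RES = [ 0xf6  0x71  0x8c  0x71  0x39  0xf6  0xae  0x71 ]

  t0: 71 f6 b6 8c 66 39 ab ae
  t1: 71 71 f6 b6 b6 66 8c ab
  t2: 71 71 f6 71 b6 f6 8c b6
  t3: f6 71 8c 71 39 f6 ae 71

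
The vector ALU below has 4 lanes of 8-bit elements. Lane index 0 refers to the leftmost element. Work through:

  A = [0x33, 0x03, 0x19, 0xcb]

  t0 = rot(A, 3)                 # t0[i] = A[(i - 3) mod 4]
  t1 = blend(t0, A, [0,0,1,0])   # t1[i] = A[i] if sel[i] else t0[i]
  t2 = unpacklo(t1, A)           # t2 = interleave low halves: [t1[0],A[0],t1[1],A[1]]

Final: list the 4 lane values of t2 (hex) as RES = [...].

→ t0 |03|19|cb|33|
→ t1 |03|19|19|33|
→ t2 |03|33|19|03|

RES = [0x03, 0x33, 0x19, 0x03]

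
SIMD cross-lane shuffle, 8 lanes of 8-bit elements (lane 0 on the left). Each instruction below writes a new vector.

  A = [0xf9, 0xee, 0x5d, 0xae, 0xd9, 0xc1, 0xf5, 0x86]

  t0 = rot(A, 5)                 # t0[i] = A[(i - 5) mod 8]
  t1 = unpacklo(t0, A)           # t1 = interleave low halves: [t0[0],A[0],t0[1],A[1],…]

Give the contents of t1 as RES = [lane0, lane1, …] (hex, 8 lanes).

  t0: ae d9 c1 f5 86 f9 ee 5d
  t1: ae f9 d9 ee c1 5d f5 ae

RES = [ 0xae  0xf9  0xd9  0xee  0xc1  0x5d  0xf5  0xae ]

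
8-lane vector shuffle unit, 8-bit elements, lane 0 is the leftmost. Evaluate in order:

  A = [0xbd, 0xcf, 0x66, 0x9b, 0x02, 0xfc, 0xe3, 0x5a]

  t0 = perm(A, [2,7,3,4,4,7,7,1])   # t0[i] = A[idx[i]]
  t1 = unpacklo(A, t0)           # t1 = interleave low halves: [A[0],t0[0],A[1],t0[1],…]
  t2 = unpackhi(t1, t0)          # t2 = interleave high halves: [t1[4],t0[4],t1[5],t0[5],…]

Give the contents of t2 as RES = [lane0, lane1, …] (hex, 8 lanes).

t0 = [0x66, 0x5a, 0x9b, 0x02, 0x02, 0x5a, 0x5a, 0xcf]
t1 = [0xbd, 0x66, 0xcf, 0x5a, 0x66, 0x9b, 0x9b, 0x02]
t2 = [0x66, 0x02, 0x9b, 0x5a, 0x9b, 0x5a, 0x02, 0xcf]

RES = [ 0x66  0x02  0x9b  0x5a  0x9b  0x5a  0x02  0xcf ]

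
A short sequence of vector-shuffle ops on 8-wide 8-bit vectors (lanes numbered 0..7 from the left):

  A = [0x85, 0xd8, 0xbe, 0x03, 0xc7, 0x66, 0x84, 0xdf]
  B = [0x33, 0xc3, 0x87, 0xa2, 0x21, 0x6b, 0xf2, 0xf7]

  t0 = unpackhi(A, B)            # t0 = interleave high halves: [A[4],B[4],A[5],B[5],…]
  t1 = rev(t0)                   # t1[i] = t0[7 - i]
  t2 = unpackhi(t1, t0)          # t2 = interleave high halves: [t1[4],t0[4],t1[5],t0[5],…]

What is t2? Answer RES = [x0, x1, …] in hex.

RES = [0x6b, 0x84, 0x66, 0xf2, 0x21, 0xdf, 0xc7, 0xf7]

  t0: c7 21 66 6b 84 f2 df f7
  t1: f7 df f2 84 6b 66 21 c7
  t2: 6b 84 66 f2 21 df c7 f7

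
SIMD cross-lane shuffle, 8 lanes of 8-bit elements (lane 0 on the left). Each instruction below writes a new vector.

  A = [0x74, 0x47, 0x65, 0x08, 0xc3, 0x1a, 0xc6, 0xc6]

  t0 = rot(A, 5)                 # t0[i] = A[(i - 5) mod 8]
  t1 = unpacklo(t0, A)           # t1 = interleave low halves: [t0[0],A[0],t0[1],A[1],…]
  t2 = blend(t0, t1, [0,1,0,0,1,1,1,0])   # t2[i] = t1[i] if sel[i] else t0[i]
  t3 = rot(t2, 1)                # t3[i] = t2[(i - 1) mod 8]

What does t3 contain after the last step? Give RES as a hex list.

RES = [0x65, 0x08, 0x74, 0x1a, 0xc6, 0x1a, 0x65, 0xc6]

  t0: 08 c3 1a c6 c6 74 47 65
  t1: 08 74 c3 47 1a 65 c6 08
  t2: 08 74 1a c6 1a 65 c6 65
  t3: 65 08 74 1a c6 1a 65 c6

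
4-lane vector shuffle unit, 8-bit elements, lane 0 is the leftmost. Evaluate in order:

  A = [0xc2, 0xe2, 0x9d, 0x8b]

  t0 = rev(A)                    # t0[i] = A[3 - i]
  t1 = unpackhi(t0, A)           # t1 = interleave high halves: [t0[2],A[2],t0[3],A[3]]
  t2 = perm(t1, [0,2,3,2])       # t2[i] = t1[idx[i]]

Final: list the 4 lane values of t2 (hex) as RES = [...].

RES = [0xe2, 0xc2, 0x8b, 0xc2]

t0 = [0x8b, 0x9d, 0xe2, 0xc2]
t1 = [0xe2, 0x9d, 0xc2, 0x8b]
t2 = [0xe2, 0xc2, 0x8b, 0xc2]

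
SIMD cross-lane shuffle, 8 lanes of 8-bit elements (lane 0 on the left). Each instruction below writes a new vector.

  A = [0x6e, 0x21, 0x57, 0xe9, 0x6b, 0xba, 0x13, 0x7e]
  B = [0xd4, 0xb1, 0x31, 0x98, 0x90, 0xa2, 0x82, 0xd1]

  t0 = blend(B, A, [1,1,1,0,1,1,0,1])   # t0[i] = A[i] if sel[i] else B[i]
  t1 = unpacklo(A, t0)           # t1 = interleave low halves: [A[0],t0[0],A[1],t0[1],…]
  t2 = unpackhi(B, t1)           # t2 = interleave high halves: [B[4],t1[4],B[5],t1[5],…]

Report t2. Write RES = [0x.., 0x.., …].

→ t0 |6e|21|57|98|6b|ba|82|7e|
→ t1 |6e|6e|21|21|57|57|e9|98|
→ t2 |90|57|a2|57|82|e9|d1|98|

RES = [0x90, 0x57, 0xa2, 0x57, 0x82, 0xe9, 0xd1, 0x98]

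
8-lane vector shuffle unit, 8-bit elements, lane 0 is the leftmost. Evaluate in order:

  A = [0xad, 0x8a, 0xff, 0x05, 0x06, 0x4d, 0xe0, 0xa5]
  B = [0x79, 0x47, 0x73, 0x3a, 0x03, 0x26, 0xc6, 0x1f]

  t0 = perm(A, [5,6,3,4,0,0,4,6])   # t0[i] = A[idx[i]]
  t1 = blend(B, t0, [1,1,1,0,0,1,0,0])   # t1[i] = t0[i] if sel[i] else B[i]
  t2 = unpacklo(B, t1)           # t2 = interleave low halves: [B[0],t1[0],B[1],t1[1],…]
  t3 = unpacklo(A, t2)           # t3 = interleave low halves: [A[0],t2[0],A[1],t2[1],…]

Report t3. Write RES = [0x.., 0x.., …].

RES = [0xad, 0x79, 0x8a, 0x4d, 0xff, 0x47, 0x05, 0xe0]

t0 = [0x4d, 0xe0, 0x05, 0x06, 0xad, 0xad, 0x06, 0xe0]
t1 = [0x4d, 0xe0, 0x05, 0x3a, 0x03, 0xad, 0xc6, 0x1f]
t2 = [0x79, 0x4d, 0x47, 0xe0, 0x73, 0x05, 0x3a, 0x3a]
t3 = [0xad, 0x79, 0x8a, 0x4d, 0xff, 0x47, 0x05, 0xe0]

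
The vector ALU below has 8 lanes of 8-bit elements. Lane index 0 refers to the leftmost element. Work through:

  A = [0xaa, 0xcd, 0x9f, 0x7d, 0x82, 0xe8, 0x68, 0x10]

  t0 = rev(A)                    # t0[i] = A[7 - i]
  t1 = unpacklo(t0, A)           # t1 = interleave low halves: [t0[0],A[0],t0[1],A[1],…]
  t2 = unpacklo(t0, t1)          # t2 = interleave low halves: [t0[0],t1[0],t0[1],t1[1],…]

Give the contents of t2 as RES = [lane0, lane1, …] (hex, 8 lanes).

→ t0 |10|68|e8|82|7d|9f|cd|aa|
→ t1 |10|aa|68|cd|e8|9f|82|7d|
→ t2 |10|10|68|aa|e8|68|82|cd|

RES = [ 0x10  0x10  0x68  0xaa  0xe8  0x68  0x82  0xcd ]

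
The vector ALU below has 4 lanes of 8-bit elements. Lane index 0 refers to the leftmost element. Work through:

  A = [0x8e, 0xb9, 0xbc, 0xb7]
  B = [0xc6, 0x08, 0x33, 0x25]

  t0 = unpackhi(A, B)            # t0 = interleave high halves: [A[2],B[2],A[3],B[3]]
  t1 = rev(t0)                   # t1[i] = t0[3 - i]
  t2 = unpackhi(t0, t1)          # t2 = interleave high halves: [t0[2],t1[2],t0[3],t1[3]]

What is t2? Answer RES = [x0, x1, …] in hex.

→ t0 |bc|33|b7|25|
→ t1 |25|b7|33|bc|
→ t2 |b7|33|25|bc|

RES = [0xb7, 0x33, 0x25, 0xbc]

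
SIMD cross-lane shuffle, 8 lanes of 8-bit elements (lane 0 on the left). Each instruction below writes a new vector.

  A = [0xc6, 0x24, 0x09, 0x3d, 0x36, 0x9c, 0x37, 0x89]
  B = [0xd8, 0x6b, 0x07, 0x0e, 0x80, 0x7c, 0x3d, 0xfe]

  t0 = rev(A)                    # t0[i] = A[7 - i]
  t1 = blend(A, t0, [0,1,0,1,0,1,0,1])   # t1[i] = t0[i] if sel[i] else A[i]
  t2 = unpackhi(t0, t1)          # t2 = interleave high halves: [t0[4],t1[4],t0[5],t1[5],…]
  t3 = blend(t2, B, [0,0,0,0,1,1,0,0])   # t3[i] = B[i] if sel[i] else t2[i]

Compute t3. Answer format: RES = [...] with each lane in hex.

RES = [0x3d, 0x36, 0x09, 0x09, 0x80, 0x7c, 0xc6, 0xc6]

  t0: 89 37 9c 36 3d 09 24 c6
  t1: c6 37 09 36 36 09 37 c6
  t2: 3d 36 09 09 24 37 c6 c6
  t3: 3d 36 09 09 80 7c c6 c6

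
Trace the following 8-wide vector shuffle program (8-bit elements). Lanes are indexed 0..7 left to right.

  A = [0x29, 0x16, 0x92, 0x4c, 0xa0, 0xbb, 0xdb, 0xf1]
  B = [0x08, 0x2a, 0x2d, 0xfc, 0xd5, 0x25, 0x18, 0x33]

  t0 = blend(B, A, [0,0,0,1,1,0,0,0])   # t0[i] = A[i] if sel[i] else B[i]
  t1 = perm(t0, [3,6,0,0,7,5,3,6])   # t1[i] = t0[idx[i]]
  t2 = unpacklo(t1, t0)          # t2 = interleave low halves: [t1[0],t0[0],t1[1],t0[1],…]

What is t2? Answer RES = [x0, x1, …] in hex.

RES = [ 0x4c  0x08  0x18  0x2a  0x08  0x2d  0x08  0x4c ]

→ t0 |08|2a|2d|4c|a0|25|18|33|
→ t1 |4c|18|08|08|33|25|4c|18|
→ t2 |4c|08|18|2a|08|2d|08|4c|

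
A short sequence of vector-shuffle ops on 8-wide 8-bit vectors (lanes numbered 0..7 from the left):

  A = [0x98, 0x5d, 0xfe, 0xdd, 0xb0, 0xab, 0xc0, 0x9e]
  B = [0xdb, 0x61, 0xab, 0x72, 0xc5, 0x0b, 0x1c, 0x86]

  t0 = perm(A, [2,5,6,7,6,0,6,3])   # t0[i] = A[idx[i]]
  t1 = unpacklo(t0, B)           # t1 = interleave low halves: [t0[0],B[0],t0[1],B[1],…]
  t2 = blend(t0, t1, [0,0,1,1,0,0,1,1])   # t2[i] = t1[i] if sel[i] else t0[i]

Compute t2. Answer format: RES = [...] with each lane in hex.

  t0: fe ab c0 9e c0 98 c0 dd
  t1: fe db ab 61 c0 ab 9e 72
  t2: fe ab ab 61 c0 98 9e 72

RES = [0xfe, 0xab, 0xab, 0x61, 0xc0, 0x98, 0x9e, 0x72]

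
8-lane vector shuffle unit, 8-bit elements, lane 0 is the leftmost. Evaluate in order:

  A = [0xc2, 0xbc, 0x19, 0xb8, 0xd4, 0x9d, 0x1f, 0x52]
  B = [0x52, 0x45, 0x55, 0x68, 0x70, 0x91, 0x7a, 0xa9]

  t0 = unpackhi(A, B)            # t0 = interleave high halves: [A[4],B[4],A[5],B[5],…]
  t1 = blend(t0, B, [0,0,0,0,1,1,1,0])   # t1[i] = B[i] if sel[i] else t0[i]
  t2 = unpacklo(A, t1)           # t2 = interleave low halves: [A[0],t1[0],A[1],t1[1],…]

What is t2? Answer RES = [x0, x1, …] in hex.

RES = [ 0xc2  0xd4  0xbc  0x70  0x19  0x9d  0xb8  0x91 ]

  t0: d4 70 9d 91 1f 7a 52 a9
  t1: d4 70 9d 91 70 91 7a a9
  t2: c2 d4 bc 70 19 9d b8 91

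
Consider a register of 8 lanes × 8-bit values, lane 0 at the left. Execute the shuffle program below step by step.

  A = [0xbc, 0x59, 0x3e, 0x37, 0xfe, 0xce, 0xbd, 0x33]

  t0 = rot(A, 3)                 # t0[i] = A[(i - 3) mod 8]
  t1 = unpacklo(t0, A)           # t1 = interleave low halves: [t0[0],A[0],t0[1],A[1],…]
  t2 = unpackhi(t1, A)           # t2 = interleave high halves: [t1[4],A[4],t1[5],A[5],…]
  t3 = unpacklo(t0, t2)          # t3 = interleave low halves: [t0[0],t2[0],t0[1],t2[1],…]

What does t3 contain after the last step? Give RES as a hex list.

t0 = [0xce, 0xbd, 0x33, 0xbc, 0x59, 0x3e, 0x37, 0xfe]
t1 = [0xce, 0xbc, 0xbd, 0x59, 0x33, 0x3e, 0xbc, 0x37]
t2 = [0x33, 0xfe, 0x3e, 0xce, 0xbc, 0xbd, 0x37, 0x33]
t3 = [0xce, 0x33, 0xbd, 0xfe, 0x33, 0x3e, 0xbc, 0xce]

RES = [0xce, 0x33, 0xbd, 0xfe, 0x33, 0x3e, 0xbc, 0xce]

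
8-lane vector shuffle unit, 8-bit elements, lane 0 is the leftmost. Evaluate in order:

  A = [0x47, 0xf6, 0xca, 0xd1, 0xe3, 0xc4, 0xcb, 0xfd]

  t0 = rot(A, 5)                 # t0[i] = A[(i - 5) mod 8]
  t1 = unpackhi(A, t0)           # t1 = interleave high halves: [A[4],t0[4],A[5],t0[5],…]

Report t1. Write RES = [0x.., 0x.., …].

RES = [ 0xe3  0xfd  0xc4  0x47  0xcb  0xf6  0xfd  0xca ]

  t0: d1 e3 c4 cb fd 47 f6 ca
  t1: e3 fd c4 47 cb f6 fd ca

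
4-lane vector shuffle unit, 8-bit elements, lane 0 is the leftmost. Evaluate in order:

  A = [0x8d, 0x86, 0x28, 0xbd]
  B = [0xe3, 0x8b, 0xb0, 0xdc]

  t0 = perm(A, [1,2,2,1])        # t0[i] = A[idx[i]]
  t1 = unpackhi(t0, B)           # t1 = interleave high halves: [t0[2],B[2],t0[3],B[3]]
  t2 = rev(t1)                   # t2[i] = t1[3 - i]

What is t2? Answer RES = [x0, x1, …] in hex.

→ t0 |86|28|28|86|
→ t1 |28|b0|86|dc|
→ t2 |dc|86|b0|28|

RES = [ 0xdc  0x86  0xb0  0x28 ]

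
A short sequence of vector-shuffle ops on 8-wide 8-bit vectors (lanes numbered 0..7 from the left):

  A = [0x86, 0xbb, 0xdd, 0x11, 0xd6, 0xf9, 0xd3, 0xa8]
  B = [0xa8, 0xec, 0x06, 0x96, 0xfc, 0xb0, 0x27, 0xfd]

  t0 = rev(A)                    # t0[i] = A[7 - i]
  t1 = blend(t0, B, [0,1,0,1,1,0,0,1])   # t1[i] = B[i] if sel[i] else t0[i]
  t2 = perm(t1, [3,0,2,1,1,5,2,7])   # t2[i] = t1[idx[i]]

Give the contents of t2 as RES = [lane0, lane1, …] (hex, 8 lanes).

t0 = [0xa8, 0xd3, 0xf9, 0xd6, 0x11, 0xdd, 0xbb, 0x86]
t1 = [0xa8, 0xec, 0xf9, 0x96, 0xfc, 0xdd, 0xbb, 0xfd]
t2 = [0x96, 0xa8, 0xf9, 0xec, 0xec, 0xdd, 0xf9, 0xfd]

RES = [ 0x96  0xa8  0xf9  0xec  0xec  0xdd  0xf9  0xfd ]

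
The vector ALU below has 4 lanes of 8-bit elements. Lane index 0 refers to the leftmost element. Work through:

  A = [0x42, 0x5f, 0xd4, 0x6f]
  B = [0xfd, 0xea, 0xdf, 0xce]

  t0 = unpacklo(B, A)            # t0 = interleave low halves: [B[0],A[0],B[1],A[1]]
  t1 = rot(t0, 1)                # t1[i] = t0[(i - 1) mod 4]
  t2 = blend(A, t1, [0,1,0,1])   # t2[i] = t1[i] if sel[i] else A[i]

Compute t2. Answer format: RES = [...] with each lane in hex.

  t0: fd 42 ea 5f
  t1: 5f fd 42 ea
  t2: 42 fd d4 ea

RES = [0x42, 0xfd, 0xd4, 0xea]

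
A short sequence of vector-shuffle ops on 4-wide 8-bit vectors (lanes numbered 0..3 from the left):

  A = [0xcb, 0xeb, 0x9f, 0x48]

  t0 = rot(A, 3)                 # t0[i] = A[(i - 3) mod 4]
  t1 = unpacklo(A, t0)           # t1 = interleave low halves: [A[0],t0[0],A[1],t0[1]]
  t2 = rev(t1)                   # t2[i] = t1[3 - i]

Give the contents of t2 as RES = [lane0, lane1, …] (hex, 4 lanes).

t0 = [0xeb, 0x9f, 0x48, 0xcb]
t1 = [0xcb, 0xeb, 0xeb, 0x9f]
t2 = [0x9f, 0xeb, 0xeb, 0xcb]

RES = [ 0x9f  0xeb  0xeb  0xcb ]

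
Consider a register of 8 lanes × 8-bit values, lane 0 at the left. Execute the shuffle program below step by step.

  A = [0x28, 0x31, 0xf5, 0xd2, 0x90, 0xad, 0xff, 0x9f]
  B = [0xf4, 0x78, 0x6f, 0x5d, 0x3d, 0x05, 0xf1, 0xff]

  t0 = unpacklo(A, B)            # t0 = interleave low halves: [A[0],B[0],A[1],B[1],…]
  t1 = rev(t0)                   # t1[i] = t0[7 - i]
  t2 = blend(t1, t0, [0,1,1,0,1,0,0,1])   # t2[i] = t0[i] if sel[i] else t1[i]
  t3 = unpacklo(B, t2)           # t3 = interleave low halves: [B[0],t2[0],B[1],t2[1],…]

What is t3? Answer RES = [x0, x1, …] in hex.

RES = [ 0xf4  0x5d  0x78  0xf4  0x6f  0x31  0x5d  0xf5 ]

→ t0 |28|f4|31|78|f5|6f|d2|5d|
→ t1 |5d|d2|6f|f5|78|31|f4|28|
→ t2 |5d|f4|31|f5|f5|31|f4|5d|
→ t3 |f4|5d|78|f4|6f|31|5d|f5|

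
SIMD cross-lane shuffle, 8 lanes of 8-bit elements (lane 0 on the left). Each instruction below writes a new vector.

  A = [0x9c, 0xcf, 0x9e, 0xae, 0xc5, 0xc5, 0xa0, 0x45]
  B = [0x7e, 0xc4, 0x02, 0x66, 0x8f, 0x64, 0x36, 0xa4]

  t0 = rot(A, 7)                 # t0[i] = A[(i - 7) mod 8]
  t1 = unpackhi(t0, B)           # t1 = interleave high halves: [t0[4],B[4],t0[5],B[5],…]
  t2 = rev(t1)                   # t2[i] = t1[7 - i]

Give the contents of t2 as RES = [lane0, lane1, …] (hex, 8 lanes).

  t0: cf 9e ae c5 c5 a0 45 9c
  t1: c5 8f a0 64 45 36 9c a4
  t2: a4 9c 36 45 64 a0 8f c5

RES = [ 0xa4  0x9c  0x36  0x45  0x64  0xa0  0x8f  0xc5 ]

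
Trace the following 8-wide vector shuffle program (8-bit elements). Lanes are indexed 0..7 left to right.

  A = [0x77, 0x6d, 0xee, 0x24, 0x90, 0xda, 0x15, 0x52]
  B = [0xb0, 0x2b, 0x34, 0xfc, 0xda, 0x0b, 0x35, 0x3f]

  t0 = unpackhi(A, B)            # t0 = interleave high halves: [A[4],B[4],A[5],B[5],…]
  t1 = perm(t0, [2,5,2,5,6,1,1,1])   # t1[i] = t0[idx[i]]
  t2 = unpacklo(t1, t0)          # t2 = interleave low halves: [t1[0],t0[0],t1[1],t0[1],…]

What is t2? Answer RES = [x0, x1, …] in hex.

RES = [0xda, 0x90, 0x35, 0xda, 0xda, 0xda, 0x35, 0x0b]

  t0: 90 da da 0b 15 35 52 3f
  t1: da 35 da 35 52 da da da
  t2: da 90 35 da da da 35 0b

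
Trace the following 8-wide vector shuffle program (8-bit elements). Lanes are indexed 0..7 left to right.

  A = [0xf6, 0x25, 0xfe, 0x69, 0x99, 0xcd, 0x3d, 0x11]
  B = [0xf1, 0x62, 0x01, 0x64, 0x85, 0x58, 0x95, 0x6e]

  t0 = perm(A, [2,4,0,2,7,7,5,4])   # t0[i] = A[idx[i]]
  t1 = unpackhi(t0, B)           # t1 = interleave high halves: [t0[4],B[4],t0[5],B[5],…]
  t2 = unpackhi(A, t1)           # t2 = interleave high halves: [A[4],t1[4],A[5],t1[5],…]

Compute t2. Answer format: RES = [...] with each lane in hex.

→ t0 |fe|99|f6|fe|11|11|cd|99|
→ t1 |11|85|11|58|cd|95|99|6e|
→ t2 |99|cd|cd|95|3d|99|11|6e|

RES = [0x99, 0xcd, 0xcd, 0x95, 0x3d, 0x99, 0x11, 0x6e]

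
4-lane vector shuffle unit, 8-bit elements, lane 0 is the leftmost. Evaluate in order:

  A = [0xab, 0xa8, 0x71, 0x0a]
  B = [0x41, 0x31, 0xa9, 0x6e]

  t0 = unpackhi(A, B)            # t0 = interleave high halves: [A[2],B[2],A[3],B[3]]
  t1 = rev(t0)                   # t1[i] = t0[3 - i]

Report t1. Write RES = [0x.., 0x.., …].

RES = [0x6e, 0x0a, 0xa9, 0x71]

t0 = [0x71, 0xa9, 0x0a, 0x6e]
t1 = [0x6e, 0x0a, 0xa9, 0x71]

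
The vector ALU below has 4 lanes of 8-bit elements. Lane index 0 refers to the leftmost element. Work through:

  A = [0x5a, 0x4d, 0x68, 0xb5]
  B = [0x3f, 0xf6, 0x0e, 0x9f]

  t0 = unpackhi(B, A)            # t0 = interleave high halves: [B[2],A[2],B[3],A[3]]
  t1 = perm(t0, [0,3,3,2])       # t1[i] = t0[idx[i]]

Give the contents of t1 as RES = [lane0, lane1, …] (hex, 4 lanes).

RES = [0x0e, 0xb5, 0xb5, 0x9f]

t0 = [0x0e, 0x68, 0x9f, 0xb5]
t1 = [0x0e, 0xb5, 0xb5, 0x9f]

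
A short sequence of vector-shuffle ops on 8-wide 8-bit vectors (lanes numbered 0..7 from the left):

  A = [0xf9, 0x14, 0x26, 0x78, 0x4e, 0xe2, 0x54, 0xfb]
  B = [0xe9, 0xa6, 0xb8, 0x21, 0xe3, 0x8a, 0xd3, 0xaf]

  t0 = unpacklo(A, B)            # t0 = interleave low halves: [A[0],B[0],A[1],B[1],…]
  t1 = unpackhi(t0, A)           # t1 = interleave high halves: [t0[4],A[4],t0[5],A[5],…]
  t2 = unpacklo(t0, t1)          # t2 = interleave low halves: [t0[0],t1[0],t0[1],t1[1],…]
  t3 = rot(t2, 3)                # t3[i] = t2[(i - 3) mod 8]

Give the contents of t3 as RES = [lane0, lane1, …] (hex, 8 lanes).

→ t0 |f9|e9|14|a6|26|b8|78|21|
→ t1 |26|4e|b8|e2|78|54|21|fb|
→ t2 |f9|26|e9|4e|14|b8|a6|e2|
→ t3 |b8|a6|e2|f9|26|e9|4e|14|

RES = [ 0xb8  0xa6  0xe2  0xf9  0x26  0xe9  0x4e  0x14 ]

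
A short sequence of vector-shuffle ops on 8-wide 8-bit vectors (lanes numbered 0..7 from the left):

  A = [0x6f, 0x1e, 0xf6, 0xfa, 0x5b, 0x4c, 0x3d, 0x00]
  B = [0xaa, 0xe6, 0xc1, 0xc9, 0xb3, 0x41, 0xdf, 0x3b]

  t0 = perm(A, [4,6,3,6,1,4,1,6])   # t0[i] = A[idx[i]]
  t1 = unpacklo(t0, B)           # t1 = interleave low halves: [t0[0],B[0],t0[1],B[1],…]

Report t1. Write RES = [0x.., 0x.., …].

RES = [0x5b, 0xaa, 0x3d, 0xe6, 0xfa, 0xc1, 0x3d, 0xc9]

t0 = [0x5b, 0x3d, 0xfa, 0x3d, 0x1e, 0x5b, 0x1e, 0x3d]
t1 = [0x5b, 0xaa, 0x3d, 0xe6, 0xfa, 0xc1, 0x3d, 0xc9]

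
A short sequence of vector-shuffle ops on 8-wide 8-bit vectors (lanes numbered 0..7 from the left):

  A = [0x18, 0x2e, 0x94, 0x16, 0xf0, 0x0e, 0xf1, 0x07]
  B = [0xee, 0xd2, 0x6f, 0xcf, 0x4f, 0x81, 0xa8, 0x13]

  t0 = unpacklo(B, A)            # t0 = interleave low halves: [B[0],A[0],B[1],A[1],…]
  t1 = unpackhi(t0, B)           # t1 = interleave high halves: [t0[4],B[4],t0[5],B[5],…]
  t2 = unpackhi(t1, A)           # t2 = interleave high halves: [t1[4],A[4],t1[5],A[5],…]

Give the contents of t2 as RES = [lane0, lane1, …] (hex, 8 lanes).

RES = [ 0xcf  0xf0  0xa8  0x0e  0x16  0xf1  0x13  0x07 ]

t0 = [0xee, 0x18, 0xd2, 0x2e, 0x6f, 0x94, 0xcf, 0x16]
t1 = [0x6f, 0x4f, 0x94, 0x81, 0xcf, 0xa8, 0x16, 0x13]
t2 = [0xcf, 0xf0, 0xa8, 0x0e, 0x16, 0xf1, 0x13, 0x07]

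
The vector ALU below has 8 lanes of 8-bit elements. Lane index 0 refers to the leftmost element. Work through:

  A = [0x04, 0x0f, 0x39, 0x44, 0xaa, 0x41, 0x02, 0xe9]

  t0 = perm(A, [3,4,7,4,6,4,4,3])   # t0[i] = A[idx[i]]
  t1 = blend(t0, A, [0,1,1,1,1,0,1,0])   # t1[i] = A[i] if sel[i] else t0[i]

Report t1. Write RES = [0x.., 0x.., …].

→ t0 |44|aa|e9|aa|02|aa|aa|44|
→ t1 |44|0f|39|44|aa|aa|02|44|

RES = [ 0x44  0x0f  0x39  0x44  0xaa  0xaa  0x02  0x44 ]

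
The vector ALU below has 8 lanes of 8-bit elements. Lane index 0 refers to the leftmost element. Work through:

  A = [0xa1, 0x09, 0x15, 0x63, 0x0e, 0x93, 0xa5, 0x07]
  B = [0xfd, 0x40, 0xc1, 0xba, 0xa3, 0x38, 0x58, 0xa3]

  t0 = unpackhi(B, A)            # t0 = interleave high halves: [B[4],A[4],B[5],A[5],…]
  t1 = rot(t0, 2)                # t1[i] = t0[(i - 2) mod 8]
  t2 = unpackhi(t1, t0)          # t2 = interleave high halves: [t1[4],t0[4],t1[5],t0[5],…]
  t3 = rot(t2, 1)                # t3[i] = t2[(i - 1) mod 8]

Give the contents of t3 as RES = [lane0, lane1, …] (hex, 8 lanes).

→ t0 |a3|0e|38|93|58|a5|a3|07|
→ t1 |a3|07|a3|0e|38|93|58|a5|
→ t2 |38|58|93|a5|58|a3|a5|07|
→ t3 |07|38|58|93|a5|58|a3|a5|

RES = [0x07, 0x38, 0x58, 0x93, 0xa5, 0x58, 0xa3, 0xa5]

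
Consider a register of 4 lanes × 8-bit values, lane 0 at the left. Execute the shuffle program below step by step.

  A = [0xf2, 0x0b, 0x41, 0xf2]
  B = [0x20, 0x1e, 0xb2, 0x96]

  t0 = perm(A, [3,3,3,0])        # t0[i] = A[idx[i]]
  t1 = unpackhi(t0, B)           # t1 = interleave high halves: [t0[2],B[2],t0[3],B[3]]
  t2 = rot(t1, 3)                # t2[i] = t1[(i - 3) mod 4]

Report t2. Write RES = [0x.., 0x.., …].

t0 = [0xf2, 0xf2, 0xf2, 0xf2]
t1 = [0xf2, 0xb2, 0xf2, 0x96]
t2 = [0xb2, 0xf2, 0x96, 0xf2]

RES = [0xb2, 0xf2, 0x96, 0xf2]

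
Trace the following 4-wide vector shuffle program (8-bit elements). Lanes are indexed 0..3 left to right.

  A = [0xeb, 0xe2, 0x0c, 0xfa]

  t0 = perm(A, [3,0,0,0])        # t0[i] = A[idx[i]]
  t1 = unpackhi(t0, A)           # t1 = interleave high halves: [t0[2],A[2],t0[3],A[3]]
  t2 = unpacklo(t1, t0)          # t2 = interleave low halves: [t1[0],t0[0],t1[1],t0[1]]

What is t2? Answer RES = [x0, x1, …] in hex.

→ t0 |fa|eb|eb|eb|
→ t1 |eb|0c|eb|fa|
→ t2 |eb|fa|0c|eb|

RES = [ 0xeb  0xfa  0x0c  0xeb ]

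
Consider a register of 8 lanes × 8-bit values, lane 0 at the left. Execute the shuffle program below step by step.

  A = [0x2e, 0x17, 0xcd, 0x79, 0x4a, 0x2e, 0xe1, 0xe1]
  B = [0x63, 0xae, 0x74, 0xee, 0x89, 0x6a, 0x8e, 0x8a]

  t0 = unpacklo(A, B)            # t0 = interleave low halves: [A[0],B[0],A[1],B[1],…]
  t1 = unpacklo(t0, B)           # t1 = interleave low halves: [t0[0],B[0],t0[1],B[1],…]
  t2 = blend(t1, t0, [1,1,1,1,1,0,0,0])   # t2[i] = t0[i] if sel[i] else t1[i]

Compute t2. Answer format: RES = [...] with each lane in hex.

  t0: 2e 63 17 ae cd 74 79 ee
  t1: 2e 63 63 ae 17 74 ae ee
  t2: 2e 63 17 ae cd 74 ae ee

RES = [0x2e, 0x63, 0x17, 0xae, 0xcd, 0x74, 0xae, 0xee]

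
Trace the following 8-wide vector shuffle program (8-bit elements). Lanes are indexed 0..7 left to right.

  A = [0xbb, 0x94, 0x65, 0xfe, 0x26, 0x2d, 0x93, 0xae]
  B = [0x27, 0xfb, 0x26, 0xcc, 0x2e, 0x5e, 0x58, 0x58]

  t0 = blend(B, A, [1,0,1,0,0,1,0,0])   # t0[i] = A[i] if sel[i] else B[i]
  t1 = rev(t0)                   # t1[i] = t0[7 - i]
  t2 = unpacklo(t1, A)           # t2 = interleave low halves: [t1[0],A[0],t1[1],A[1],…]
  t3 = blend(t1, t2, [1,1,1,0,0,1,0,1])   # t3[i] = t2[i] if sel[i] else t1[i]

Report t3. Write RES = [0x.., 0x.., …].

t0 = [0xbb, 0xfb, 0x65, 0xcc, 0x2e, 0x2d, 0x58, 0x58]
t1 = [0x58, 0x58, 0x2d, 0x2e, 0xcc, 0x65, 0xfb, 0xbb]
t2 = [0x58, 0xbb, 0x58, 0x94, 0x2d, 0x65, 0x2e, 0xfe]
t3 = [0x58, 0xbb, 0x58, 0x2e, 0xcc, 0x65, 0xfb, 0xfe]

RES = [0x58, 0xbb, 0x58, 0x2e, 0xcc, 0x65, 0xfb, 0xfe]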